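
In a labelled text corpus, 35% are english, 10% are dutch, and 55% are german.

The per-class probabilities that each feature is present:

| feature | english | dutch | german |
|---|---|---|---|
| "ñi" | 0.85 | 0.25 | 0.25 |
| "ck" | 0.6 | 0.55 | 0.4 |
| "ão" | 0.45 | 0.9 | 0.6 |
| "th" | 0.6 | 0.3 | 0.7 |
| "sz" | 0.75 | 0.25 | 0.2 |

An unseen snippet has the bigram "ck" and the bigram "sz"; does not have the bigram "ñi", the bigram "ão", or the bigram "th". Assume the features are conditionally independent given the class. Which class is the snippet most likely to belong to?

english

english: 0.35 × (1−0.85) × 0.6 × (1−0.45) × (1−0.6) × 0.75 = 0.0051975
dutch: 0.1 × (1−0.25) × 0.55 × (1−0.9) × (1−0.3) × 0.25 = 0.000721875
german: 0.55 × (1−0.25) × 0.4 × (1−0.6) × (1−0.7) × 0.2 = 0.00396
Highest score → english.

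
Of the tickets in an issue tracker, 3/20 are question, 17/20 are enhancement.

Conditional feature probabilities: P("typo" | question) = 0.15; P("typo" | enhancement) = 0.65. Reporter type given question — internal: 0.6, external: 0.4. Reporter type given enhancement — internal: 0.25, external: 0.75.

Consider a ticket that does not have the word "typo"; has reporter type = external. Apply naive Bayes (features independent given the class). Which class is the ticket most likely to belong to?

question: 0.15 × (1−0.15) × 0.4 = 0.051
enhancement: 0.85 × (1−0.65) × 0.75 = 0.223125
Highest score → enhancement.

enhancement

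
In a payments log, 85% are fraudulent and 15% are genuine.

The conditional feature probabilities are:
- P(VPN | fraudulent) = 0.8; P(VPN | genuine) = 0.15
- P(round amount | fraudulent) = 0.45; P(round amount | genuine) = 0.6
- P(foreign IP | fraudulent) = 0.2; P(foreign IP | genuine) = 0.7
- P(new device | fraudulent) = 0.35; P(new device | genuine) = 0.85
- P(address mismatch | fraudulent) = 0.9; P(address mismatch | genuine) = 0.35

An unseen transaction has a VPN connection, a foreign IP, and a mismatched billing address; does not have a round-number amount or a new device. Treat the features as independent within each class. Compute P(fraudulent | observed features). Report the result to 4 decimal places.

0.9925

fraudulent: 0.85 × 0.8 × (1−0.45) × 0.2 × (1−0.35) × 0.9 = 0.043758
genuine: 0.15 × 0.15 × (1−0.6) × 0.7 × (1−0.85) × 0.35 = 0.00033075
P(fraudulent | x) = 0.043758 / 0.04408875 ≈ 0.9925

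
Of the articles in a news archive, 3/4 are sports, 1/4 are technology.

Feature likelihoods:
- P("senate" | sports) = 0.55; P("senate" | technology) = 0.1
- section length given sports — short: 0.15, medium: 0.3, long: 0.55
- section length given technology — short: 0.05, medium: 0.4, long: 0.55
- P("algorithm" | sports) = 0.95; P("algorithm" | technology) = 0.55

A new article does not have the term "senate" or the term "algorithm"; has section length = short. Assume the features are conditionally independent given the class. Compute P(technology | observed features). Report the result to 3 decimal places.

0.667

sports: 0.75 × (1−0.55) × 0.15 × (1−0.95) = 0.00253125
technology: 0.25 × (1−0.1) × 0.05 × (1−0.55) = 0.0050625
P(technology | x) = 0.0050625 / 0.00759375 ≈ 0.667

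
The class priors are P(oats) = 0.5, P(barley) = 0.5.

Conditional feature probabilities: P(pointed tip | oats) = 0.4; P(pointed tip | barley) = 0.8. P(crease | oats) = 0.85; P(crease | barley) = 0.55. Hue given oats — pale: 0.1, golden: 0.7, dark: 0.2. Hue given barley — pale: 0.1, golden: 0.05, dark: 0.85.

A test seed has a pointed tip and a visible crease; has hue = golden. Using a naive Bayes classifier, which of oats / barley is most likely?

oats

oats: 0.5 × 0.4 × 0.85 × 0.7 = 0.119
barley: 0.5 × 0.8 × 0.55 × 0.05 = 0.011
Highest score → oats.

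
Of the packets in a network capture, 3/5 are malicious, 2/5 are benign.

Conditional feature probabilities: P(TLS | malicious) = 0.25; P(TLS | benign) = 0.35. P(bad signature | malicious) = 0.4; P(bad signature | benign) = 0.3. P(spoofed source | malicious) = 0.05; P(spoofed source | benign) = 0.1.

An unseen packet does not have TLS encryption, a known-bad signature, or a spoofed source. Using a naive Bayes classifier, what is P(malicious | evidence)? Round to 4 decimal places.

malicious: 0.6 × (1−0.25) × (1−0.4) × (1−0.05) = 0.2565
benign: 0.4 × (1−0.35) × (1−0.3) × (1−0.1) = 0.1638
P(malicious | x) = 0.2565 / 0.4203 ≈ 0.6103

0.6103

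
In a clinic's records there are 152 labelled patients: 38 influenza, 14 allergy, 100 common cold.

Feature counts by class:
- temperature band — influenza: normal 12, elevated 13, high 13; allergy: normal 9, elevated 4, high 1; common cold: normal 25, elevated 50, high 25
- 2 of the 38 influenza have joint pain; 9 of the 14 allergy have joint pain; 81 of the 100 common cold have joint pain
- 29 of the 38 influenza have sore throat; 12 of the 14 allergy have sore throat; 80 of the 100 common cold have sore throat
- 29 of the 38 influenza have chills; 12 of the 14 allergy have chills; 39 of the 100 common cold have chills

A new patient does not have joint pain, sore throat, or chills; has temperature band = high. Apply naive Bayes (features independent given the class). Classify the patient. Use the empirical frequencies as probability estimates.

influenza: (38/152) × (13/38) × (36/38) × (9/38) × (9/38) ≈ 0.00454503
allergy: (14/152) × (1/14) × (5/14) × (2/14) × (2/14) ≈ 0.0000479515
common cold: (100/152) × (25/100) × (19/100) × (20/100) × (61/100) = 0.0038125
Highest score → influenza.

influenza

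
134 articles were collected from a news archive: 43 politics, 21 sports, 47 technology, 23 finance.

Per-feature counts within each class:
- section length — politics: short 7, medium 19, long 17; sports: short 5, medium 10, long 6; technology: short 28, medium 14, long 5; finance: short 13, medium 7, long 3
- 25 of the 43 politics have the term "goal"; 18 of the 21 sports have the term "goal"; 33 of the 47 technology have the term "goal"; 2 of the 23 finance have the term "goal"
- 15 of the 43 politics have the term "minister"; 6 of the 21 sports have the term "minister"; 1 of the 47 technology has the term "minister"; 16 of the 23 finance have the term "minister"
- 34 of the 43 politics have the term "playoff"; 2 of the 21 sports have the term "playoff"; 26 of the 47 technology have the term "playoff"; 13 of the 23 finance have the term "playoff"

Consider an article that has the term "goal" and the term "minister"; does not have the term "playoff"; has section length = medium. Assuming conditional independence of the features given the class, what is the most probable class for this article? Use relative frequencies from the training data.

politics: (43/134) × (19/43) × (25/43) × (15/43) × (9/43) ≈ 0.0060189
sports: (21/134) × (10/21) × (18/21) × (6/21) × (19/21) ≈ 0.0165354
technology: (47/134) × (14/47) × (33/47) × (1/47) × (21/47) ≈ 0.000697369
finance: (23/134) × (7/23) × (2/23) × (16/23) × (10/23) ≈ 0.00137391
Highest score → sports.

sports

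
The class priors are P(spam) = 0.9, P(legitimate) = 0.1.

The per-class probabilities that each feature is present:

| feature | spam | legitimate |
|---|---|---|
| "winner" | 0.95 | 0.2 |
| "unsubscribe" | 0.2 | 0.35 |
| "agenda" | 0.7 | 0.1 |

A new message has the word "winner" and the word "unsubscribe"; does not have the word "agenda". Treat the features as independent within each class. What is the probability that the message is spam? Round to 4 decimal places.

spam: 0.9 × 0.95 × 0.2 × (1−0.7) = 0.0513
legitimate: 0.1 × 0.2 × 0.35 × (1−0.1) = 0.0063
P(spam | x) = 0.0513 / 0.0576 ≈ 0.8906

0.8906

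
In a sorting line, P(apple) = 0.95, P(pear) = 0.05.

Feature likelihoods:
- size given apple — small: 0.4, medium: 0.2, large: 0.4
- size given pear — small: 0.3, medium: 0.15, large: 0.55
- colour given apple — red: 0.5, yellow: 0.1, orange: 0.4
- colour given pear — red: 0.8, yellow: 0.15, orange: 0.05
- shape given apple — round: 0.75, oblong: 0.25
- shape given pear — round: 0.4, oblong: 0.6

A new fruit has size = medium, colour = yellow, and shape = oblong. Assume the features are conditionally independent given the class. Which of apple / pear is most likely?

apple

apple: 0.95 × 0.2 × 0.1 × 0.25 = 0.00475
pear: 0.05 × 0.15 × 0.15 × 0.6 = 0.000675
Highest score → apple.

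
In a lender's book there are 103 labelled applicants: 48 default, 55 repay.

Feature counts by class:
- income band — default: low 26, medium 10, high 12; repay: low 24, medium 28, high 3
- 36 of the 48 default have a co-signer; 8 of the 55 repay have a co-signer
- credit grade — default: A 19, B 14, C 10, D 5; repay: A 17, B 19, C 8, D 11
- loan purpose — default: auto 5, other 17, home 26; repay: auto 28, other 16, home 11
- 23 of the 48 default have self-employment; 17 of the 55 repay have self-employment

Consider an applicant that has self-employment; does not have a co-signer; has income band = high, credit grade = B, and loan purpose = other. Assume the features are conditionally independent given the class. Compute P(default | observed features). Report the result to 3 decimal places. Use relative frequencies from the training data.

default: (48/103) × (12/48) × (12/48) × (14/48) × (17/48) × (23/48) ≈ 0.00144167
repay: (55/103) × (3/55) × (47/55) × (19/55) × (16/55) × (17/55) ≈ 0.000773132
P(default | x) = 0.00144167 / 0.002214802 ≈ 0.651

0.651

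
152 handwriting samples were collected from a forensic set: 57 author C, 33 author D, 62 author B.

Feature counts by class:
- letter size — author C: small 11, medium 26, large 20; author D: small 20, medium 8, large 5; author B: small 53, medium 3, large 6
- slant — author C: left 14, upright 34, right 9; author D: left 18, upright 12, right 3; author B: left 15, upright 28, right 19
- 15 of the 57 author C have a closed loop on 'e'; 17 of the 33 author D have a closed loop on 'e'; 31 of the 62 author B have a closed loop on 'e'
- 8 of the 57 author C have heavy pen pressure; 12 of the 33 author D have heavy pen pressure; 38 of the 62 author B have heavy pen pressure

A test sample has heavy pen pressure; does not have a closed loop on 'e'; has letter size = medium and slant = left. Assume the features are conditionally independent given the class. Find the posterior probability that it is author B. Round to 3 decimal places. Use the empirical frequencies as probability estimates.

0.135

author C: (57/152) × (26/57) × (14/57) × (42/57) × (8/57) ≈ 0.00434483
author D: (33/152) × (8/33) × (18/33) × (16/33) × (12/33) ≈ 0.00506149
author B: (62/152) × (3/62) × (15/62) × (31/62) × (38/62) ≈ 0.00146332
P(author B | x) = 0.00146332 / 0.01086964 ≈ 0.135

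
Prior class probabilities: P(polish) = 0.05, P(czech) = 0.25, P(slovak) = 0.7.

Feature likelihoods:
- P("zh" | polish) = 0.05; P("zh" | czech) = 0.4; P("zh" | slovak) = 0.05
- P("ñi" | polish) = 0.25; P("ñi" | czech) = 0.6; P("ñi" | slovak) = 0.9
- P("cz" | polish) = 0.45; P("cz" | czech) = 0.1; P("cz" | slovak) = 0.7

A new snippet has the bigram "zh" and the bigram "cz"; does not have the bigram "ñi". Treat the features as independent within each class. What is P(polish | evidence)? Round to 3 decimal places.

0.116

polish: 0.05 × 0.05 × (1−0.25) × 0.45 = 0.00084375
czech: 0.25 × 0.4 × (1−0.6) × 0.1 = 0.004
slovak: 0.7 × 0.05 × (1−0.9) × 0.7 = 0.00245
P(polish | x) = 0.00084375 / 0.00729375 ≈ 0.116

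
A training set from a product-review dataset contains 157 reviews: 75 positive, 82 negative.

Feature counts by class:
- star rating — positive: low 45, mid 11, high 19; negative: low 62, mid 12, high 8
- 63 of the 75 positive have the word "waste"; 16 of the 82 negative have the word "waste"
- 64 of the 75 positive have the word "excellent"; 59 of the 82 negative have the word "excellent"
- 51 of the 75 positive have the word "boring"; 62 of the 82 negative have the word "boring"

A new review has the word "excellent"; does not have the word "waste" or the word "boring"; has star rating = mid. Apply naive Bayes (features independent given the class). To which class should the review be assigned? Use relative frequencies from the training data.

positive: (75/157) × (11/75) × (12/75) × (64/75) × (24/75) ≈ 0.00306113
negative: (82/157) × (12/82) × (66/82) × (59/82) × (20/82) ≈ 0.0107961
Highest score → negative.

negative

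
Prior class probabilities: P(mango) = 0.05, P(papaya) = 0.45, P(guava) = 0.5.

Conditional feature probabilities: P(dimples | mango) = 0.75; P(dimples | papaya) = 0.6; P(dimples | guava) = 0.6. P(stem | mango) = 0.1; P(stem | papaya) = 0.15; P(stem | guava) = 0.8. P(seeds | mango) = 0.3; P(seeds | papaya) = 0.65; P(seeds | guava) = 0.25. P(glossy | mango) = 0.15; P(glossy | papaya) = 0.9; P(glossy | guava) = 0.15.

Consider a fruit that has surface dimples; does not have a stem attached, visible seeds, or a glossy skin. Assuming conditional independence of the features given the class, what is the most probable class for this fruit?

guava

mango: 0.05 × 0.75 × (1−0.1) × (1−0.3) × (1−0.15) = 0.02008125
papaya: 0.45 × 0.6 × (1−0.15) × (1−0.65) × (1−0.9) = 0.0080325
guava: 0.5 × 0.6 × (1−0.8) × (1−0.25) × (1−0.15) = 0.03825
Highest score → guava.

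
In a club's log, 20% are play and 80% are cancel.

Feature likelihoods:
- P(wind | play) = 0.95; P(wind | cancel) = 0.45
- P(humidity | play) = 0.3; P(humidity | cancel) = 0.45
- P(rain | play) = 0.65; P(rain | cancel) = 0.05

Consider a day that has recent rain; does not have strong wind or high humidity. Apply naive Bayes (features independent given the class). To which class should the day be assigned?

cancel

play: 0.2 × (1−0.95) × (1−0.3) × 0.65 = 0.00455
cancel: 0.8 × (1−0.45) × (1−0.45) × 0.05 = 0.0121
Highest score → cancel.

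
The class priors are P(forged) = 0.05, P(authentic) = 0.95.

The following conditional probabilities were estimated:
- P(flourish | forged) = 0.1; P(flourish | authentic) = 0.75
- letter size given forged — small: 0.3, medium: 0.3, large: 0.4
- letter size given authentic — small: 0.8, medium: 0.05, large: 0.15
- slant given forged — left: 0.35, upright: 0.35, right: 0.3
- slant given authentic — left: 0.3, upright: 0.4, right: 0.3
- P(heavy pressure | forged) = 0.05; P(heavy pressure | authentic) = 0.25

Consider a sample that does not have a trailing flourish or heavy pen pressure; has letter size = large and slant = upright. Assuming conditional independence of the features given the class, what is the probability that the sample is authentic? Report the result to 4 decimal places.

forged: 0.05 × (1−0.1) × 0.4 × 0.35 × (1−0.05) = 0.005985
authentic: 0.95 × (1−0.75) × 0.15 × 0.4 × (1−0.25) = 0.0106875
P(authentic | x) = 0.0106875 / 0.0166725 ≈ 0.6410

0.6410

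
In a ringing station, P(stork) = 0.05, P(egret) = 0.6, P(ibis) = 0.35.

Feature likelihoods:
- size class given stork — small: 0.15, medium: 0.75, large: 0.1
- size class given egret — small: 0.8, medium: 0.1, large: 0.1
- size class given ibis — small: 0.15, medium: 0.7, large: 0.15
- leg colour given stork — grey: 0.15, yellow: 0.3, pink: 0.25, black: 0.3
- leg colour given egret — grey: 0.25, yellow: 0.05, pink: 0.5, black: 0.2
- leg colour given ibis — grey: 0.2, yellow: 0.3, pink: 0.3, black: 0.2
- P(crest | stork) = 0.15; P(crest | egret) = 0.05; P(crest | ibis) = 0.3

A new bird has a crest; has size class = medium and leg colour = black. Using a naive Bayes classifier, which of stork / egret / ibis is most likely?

ibis

stork: 0.05 × 0.75 × 0.3 × 0.15 = 0.0016875
egret: 0.6 × 0.1 × 0.2 × 0.05 = 0.0006
ibis: 0.35 × 0.7 × 0.2 × 0.3 = 0.0147
Highest score → ibis.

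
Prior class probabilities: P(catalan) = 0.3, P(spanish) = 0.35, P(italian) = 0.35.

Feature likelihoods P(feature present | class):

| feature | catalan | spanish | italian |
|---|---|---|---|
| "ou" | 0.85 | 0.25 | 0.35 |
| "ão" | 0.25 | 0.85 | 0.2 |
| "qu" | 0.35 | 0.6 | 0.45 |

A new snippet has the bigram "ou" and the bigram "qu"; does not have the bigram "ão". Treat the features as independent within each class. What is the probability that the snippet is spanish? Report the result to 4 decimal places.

0.0662

catalan: 0.3 × 0.85 × (1−0.25) × 0.35 = 0.0669375
spanish: 0.35 × 0.25 × (1−0.85) × 0.6 = 0.007875
italian: 0.35 × 0.35 × (1−0.2) × 0.45 = 0.0441
P(spanish | x) = 0.007875 / 0.1189125 ≈ 0.0662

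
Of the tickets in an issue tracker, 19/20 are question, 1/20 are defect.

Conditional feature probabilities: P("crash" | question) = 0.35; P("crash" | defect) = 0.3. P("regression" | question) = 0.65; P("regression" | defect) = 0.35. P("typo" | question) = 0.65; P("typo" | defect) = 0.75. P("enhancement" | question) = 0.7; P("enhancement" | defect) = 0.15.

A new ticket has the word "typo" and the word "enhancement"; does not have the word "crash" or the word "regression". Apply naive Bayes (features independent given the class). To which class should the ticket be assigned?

question

question: 0.95 × (1−0.35) × (1−0.65) × 0.65 × 0.7 = 0.098336875
defect: 0.05 × (1−0.3) × (1−0.35) × 0.75 × 0.15 = 0.002559375
Highest score → question.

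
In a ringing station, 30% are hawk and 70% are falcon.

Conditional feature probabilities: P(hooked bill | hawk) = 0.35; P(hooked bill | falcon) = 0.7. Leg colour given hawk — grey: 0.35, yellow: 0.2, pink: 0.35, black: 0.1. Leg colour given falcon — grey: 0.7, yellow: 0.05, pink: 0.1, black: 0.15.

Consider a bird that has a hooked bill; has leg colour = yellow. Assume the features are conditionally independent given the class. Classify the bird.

hawk: 0.3 × 0.35 × 0.2 = 0.021
falcon: 0.7 × 0.7 × 0.05 = 0.0245
Highest score → falcon.

falcon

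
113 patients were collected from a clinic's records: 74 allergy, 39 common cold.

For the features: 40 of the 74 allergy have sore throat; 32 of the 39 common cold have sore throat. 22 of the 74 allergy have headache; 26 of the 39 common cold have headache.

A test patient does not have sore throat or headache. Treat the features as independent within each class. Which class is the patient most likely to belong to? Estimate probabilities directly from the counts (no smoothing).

allergy

allergy: (74/113) × (34/74) × (52/74) ≈ 0.211433
common cold: (39/113) × (7/39) × (13/39) ≈ 0.020649
Highest score → allergy.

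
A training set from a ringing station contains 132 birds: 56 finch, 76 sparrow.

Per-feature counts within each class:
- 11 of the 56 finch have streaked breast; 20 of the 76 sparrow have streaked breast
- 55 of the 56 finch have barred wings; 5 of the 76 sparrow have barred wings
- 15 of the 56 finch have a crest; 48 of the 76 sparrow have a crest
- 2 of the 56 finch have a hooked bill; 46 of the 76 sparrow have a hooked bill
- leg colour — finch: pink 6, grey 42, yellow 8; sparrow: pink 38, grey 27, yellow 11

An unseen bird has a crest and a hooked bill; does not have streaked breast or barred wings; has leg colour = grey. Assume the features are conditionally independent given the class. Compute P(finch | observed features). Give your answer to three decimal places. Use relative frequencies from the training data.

0.001

finch: (56/132) × (45/56) × (1/56) × (15/56) × (2/56) × (42/56) ≈ 0.0000436774
sparrow: (76/132) × (56/76) × (71/76) × (48/76) × (46/76) × (27/76) ≈ 0.0538246
P(finch | x) = 0.0000436774 / 0.0538682774 ≈ 0.001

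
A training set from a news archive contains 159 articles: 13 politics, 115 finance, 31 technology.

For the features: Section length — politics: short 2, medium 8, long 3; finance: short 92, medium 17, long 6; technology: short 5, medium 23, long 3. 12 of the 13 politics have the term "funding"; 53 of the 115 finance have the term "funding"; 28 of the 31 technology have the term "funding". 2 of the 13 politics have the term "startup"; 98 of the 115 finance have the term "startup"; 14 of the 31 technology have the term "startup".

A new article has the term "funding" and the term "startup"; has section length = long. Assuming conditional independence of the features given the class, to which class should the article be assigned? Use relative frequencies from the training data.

politics: (13/159) × (3/13) × (12/13) × (2/13) ≈ 0.00267947
finance: (115/159) × (6/115) × (53/115) × (98/115) ≈ 0.0148204
technology: (31/159) × (3/31) × (28/31) × (14/31) ≈ 0.00769639
Highest score → finance.

finance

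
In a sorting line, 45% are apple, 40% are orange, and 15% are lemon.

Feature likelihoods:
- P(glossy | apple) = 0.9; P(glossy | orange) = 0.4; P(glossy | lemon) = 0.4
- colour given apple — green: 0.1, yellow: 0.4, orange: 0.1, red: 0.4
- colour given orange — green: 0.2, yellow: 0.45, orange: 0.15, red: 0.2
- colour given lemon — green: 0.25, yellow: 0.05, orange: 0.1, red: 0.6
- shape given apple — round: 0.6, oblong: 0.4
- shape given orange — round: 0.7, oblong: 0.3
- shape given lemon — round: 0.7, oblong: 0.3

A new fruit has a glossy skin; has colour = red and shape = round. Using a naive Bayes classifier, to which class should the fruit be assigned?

apple

apple: 0.45 × 0.9 × 0.4 × 0.6 = 0.0972
orange: 0.4 × 0.4 × 0.2 × 0.7 = 0.0224
lemon: 0.15 × 0.4 × 0.6 × 0.7 = 0.0252
Highest score → apple.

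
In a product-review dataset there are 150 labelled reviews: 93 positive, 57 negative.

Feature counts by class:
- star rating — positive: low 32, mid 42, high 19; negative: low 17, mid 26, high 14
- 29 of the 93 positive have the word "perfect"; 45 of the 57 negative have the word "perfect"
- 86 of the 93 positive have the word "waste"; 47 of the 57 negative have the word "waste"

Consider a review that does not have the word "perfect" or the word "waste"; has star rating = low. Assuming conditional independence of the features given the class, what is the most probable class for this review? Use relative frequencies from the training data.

positive: (93/150) × (32/93) × (64/93) × (7/93) ≈ 0.0110502
negative: (57/150) × (17/57) × (12/57) × (10/57) ≈ 0.0041859
Highest score → positive.

positive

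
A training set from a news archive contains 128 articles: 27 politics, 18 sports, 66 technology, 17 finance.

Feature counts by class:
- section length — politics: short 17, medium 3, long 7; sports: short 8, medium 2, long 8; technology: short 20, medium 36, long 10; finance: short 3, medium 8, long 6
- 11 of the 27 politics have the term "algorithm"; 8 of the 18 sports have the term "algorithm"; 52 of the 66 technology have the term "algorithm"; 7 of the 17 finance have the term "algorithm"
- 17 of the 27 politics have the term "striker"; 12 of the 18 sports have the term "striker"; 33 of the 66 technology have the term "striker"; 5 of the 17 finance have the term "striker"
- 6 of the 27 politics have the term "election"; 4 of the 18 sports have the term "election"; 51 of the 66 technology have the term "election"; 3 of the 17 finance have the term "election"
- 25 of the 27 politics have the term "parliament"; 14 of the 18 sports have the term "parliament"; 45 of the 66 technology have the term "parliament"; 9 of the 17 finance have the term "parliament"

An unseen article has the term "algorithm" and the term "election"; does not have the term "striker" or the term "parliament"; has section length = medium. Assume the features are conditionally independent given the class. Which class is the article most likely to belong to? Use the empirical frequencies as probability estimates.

technology

politics: (27/128) × (3/27) × (11/27) × (10/27) × (6/27) × (2/27) ≈ 0.0000582144
sports: (18/128) × (2/18) × (8/18) × (6/18) × (4/18) × (4/18) ≈ 0.000114312
technology: (66/128) × (36/66) × (52/66) × (33/66) × (51/66) × (21/66) ≈ 0.027241
finance: (17/128) × (8/17) × (7/17) × (12/17) × (3/17) × (8/17) ≈ 0.0015086
Highest score → technology.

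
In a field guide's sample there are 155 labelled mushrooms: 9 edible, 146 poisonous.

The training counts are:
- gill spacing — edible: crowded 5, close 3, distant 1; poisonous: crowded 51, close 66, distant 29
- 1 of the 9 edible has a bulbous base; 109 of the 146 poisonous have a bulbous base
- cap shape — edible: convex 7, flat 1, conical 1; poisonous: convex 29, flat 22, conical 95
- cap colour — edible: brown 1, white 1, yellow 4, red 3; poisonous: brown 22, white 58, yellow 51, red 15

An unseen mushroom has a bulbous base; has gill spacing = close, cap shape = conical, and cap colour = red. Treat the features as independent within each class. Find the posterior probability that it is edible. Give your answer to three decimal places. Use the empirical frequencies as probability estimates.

edible: (9/155) × (3/9) × (1/9) × (1/9) × (3/9) ≈ 0.0000796495
poisonous: (146/155) × (66/146) × (109/146) × (95/146) × (15/146) ≈ 0.0212518
P(edible | x) = 0.0000796495 / 0.0213314495 ≈ 0.004

0.004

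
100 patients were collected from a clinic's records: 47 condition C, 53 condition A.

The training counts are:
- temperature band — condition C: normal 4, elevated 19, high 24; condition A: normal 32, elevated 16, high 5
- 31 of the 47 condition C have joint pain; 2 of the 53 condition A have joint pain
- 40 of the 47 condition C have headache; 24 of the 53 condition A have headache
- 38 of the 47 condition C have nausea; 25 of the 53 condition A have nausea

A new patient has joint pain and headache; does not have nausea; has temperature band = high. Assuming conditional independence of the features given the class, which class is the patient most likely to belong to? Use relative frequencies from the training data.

condition C: (47/100) × (24/47) × (31/47) × (40/47) × (9/47) ≈ 0.0257978
condition A: (53/100) × (5/53) × (2/53) × (24/53) × (28/53) ≈ 0.000451379
Highest score → condition C.

condition C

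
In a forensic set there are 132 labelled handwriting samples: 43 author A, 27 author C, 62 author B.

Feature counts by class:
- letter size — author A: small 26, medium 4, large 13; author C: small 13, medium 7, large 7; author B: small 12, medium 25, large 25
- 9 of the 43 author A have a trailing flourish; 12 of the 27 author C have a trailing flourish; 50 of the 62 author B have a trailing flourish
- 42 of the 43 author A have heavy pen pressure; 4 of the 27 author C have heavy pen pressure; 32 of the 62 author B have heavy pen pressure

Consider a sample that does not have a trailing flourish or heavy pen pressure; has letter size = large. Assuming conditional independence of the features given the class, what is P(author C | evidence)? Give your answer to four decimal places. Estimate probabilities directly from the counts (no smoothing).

0.5621

author A: (43/132) × (13/43) × (34/43) × (1/43) ≈ 0.00181097
author C: (27/132) × (7/27) × (15/27) × (23/27) ≈ 0.0250966
author B: (62/132) × (25/62) × (12/62) × (30/62) ≈ 0.0177372
P(author C | x) = 0.0250966 / 0.04464477 ≈ 0.5621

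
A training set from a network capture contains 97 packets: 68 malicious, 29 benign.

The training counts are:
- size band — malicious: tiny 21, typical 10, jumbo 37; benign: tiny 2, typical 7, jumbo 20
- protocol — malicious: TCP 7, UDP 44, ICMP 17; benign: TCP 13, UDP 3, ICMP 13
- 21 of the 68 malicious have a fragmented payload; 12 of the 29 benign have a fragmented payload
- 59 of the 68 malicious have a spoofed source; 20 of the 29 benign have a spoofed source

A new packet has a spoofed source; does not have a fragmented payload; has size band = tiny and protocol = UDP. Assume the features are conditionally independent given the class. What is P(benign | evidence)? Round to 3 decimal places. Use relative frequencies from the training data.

0.010

malicious: (68/97) × (21/68) × (44/68) × (47/68) × (59/68) ≈ 0.0840085
benign: (29/97) × (2/29) × (3/29) × (17/29) × (20/29) ≈ 0.000862312
P(benign | x) = 0.000862312 / 0.084870812 ≈ 0.010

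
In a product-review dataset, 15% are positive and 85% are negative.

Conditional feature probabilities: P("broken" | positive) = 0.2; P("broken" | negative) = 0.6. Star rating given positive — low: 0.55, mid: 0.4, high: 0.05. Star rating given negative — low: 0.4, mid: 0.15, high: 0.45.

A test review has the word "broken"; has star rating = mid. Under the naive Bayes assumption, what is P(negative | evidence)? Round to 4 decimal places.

positive: 0.15 × 0.2 × 0.4 = 0.012
negative: 0.85 × 0.6 × 0.15 = 0.0765
P(negative | x) = 0.0765 / 0.0885 ≈ 0.8644

0.8644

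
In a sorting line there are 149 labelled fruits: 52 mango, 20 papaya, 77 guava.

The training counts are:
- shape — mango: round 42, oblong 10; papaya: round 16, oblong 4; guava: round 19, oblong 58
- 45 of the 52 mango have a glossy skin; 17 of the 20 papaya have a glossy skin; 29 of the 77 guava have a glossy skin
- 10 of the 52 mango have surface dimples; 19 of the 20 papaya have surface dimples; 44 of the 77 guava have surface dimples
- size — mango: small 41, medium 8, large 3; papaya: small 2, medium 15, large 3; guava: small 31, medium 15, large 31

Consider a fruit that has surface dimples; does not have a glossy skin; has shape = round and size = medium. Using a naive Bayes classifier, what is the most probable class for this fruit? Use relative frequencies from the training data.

papaya

mango: (52/149) × (42/52) × (7/52) × (10/52) × (8/52) ≈ 0.00112264
papaya: (20/149) × (16/20) × (3/20) × (19/20) × (15/20) ≈ 0.0114765
guava: (77/149) × (19/77) × (48/77) × (44/77) × (15/77) ≈ 0.00884872
Highest score → papaya.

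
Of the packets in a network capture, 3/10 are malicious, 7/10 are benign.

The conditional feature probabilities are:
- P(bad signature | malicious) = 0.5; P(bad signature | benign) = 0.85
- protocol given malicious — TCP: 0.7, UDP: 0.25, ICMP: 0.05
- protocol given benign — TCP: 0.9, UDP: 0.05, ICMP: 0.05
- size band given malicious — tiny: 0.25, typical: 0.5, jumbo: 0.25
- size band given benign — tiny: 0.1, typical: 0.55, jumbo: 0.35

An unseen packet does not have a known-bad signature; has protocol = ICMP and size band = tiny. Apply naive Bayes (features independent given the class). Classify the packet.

malicious: 0.3 × (1−0.5) × 0.05 × 0.25 = 0.001875
benign: 0.7 × (1−0.85) × 0.05 × 0.1 = 0.000525
Highest score → malicious.

malicious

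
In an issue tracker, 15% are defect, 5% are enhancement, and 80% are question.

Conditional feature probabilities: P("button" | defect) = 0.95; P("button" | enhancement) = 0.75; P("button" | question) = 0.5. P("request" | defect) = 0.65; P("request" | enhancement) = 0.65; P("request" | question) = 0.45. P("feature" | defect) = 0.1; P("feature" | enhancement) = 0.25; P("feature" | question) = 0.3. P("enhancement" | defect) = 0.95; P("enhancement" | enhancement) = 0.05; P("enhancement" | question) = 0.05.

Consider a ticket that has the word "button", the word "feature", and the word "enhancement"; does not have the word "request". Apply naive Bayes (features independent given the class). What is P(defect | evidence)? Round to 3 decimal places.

defect: 0.15 × 0.95 × (1−0.65) × 0.1 × 0.95 = 0.004738125
enhancement: 0.05 × 0.75 × (1−0.65) × 0.25 × 0.05 = 0.0001640625
question: 0.8 × 0.5 × (1−0.45) × 0.3 × 0.05 = 0.0033
P(defect | x) = 0.004738125 / 0.0082021875 ≈ 0.578

0.578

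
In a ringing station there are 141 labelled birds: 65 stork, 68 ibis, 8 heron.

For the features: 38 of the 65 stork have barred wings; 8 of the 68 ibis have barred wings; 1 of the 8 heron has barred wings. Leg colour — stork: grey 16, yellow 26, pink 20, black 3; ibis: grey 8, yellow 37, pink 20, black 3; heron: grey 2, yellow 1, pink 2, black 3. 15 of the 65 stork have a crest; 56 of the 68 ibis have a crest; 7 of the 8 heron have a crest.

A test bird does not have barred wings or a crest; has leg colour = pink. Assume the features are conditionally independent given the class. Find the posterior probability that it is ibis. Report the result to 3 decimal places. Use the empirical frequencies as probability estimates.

0.320

stork: (65/141) × (27/65) × (20/65) × (50/65) ≈ 0.0453229
ibis: (68/141) × (60/68) × (20/68) × (12/68) ≈ 0.0220864
heron: (8/141) × (7/8) × (2/8) × (1/8) ≈ 0.00155142
P(ibis | x) = 0.0220864 / 0.06896072 ≈ 0.320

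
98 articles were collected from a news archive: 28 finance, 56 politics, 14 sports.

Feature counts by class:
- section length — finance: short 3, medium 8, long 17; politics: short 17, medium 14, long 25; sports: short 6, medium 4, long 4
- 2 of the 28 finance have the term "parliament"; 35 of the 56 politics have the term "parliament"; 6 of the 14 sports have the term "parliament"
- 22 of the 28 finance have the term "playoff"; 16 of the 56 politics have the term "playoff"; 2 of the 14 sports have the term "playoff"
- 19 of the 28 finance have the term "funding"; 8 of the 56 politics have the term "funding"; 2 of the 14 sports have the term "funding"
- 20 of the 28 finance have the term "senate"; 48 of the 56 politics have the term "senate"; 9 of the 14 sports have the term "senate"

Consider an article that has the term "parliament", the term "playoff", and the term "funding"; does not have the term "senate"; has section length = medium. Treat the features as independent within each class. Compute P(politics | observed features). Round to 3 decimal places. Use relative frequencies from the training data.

finance: (28/98) × (8/28) × (2/28) × (22/28) × (19/28) × (8/28) ≈ 0.000888235
politics: (56/98) × (14/56) × (35/56) × (16/56) × (8/56) × (8/56) ≈ 0.000520616
sports: (14/98) × (4/14) × (6/14) × (2/14) × (2/14) × (5/14) ≈ 0.000127498
P(politics | x) = 0.000520616 / 0.001536349 ≈ 0.339

0.339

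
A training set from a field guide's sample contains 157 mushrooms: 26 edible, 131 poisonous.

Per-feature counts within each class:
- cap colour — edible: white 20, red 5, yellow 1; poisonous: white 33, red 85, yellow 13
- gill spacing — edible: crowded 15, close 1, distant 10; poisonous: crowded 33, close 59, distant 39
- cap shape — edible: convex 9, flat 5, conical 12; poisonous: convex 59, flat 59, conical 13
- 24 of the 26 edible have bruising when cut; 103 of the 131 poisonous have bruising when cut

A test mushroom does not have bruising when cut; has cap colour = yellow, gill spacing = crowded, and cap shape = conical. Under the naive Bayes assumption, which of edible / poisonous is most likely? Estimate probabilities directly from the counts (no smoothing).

edible: (26/157) × (1/26) × (15/26) × (12/26) × (2/26) ≈ 0.000130462
poisonous: (131/157) × (13/131) × (33/131) × (13/131) × (28/131) ≈ 0.000442431
Highest score → poisonous.

poisonous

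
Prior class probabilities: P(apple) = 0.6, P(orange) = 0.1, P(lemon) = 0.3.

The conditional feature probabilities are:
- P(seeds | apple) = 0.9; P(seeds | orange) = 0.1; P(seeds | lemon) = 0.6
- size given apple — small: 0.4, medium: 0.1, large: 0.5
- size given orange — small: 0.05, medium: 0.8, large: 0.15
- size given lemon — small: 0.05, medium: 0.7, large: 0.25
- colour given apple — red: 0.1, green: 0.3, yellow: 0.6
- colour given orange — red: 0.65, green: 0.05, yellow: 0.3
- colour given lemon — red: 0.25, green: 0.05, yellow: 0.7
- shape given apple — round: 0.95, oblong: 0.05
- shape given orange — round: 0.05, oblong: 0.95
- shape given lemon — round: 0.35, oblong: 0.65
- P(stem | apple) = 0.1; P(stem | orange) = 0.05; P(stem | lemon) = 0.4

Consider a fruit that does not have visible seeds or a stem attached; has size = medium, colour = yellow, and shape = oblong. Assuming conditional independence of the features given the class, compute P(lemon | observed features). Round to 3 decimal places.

apple: 0.6 × (1−0.9) × 0.1 × 0.6 × 0.05 × (1−0.1) = 0.000162
orange: 0.1 × (1−0.1) × 0.8 × 0.3 × 0.95 × (1−0.05) = 0.019494
lemon: 0.3 × (1−0.6) × 0.7 × 0.7 × 0.65 × (1−0.4) = 0.022932
P(lemon | x) = 0.022932 / 0.042588 ≈ 0.538

0.538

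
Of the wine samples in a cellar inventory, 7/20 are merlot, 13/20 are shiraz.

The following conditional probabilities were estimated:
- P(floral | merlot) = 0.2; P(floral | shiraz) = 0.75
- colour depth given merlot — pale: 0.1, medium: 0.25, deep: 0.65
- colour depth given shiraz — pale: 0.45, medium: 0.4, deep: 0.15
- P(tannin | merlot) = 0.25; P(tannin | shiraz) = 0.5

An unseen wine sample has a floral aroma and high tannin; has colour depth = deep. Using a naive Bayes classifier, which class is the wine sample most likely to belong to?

merlot: 0.35 × 0.2 × 0.65 × 0.25 = 0.011375
shiraz: 0.65 × 0.75 × 0.15 × 0.5 = 0.0365625
Highest score → shiraz.

shiraz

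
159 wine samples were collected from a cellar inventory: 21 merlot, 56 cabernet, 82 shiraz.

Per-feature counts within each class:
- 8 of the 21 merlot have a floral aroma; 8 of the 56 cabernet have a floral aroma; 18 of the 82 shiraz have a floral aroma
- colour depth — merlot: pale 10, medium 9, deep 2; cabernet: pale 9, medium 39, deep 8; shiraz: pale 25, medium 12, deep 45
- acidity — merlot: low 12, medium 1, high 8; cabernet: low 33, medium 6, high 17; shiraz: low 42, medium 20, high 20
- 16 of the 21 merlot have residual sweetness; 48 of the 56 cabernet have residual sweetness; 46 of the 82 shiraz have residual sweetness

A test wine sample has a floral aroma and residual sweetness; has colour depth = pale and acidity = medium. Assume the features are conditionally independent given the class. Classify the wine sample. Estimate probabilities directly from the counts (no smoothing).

merlot: (21/159) × (8/21) × (10/21) × (1/21) × (16/21) ≈ 0.000869271
cabernet: (56/159) × (8/56) × (9/56) × (6/56) × (48/56) ≈ 0.000742615
shiraz: (82/159) × (18/82) × (25/82) × (20/82) × (46/82) ≈ 0.00472239
Highest score → shiraz.

shiraz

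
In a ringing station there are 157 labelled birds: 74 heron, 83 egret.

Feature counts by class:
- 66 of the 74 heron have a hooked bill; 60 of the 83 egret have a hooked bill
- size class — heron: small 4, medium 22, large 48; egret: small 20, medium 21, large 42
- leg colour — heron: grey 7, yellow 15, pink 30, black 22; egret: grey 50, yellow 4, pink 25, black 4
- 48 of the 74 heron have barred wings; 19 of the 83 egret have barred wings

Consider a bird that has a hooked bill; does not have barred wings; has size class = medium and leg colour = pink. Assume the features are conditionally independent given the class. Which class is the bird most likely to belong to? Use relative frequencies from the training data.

egret

heron: (74/157) × (66/74) × (22/74) × (30/74) × (26/74) ≈ 0.0178019
egret: (83/157) × (60/83) × (21/83) × (25/83) × (64/83) ≈ 0.0224573
Highest score → egret.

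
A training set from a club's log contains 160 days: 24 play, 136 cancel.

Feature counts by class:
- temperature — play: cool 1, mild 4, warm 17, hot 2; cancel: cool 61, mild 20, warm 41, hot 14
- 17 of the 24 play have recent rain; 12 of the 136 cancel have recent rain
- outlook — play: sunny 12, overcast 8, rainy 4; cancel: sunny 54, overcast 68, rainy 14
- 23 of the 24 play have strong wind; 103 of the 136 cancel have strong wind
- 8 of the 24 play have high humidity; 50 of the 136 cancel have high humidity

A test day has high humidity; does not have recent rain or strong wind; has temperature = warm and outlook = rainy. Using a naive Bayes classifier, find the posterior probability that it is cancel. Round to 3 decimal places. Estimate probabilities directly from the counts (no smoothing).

play: (24/160) × (17/24) × (7/24) × (4/24) × (1/24) × (8/24) ≈ 0.0000717351
cancel: (136/160) × (41/136) × (124/136) × (14/136) × (33/136) × (50/136) ≈ 0.00214557
P(cancel | x) = 0.00214557 / 0.0022173051 ≈ 0.968

0.968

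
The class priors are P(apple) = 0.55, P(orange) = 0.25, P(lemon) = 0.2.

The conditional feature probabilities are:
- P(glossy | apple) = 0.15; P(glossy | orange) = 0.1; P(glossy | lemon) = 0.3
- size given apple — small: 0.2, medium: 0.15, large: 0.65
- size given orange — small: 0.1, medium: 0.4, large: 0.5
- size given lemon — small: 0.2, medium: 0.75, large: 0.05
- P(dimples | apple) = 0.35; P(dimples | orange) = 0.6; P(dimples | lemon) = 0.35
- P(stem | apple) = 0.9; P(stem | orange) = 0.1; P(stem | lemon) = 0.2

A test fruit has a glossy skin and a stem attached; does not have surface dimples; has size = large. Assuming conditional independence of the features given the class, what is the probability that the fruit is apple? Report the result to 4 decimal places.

apple: 0.55 × 0.15 × 0.65 × (1−0.35) × 0.9 = 0.031370625
orange: 0.25 × 0.1 × 0.5 × (1−0.6) × 0.1 = 0.0005
lemon: 0.2 × 0.3 × 0.05 × (1−0.35) × 0.2 = 0.00039
P(apple | x) = 0.031370625 / 0.032260625 ≈ 0.9724

0.9724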